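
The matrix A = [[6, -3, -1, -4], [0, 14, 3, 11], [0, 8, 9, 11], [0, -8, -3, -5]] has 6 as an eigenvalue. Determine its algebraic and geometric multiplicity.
The characteristic polynomial is (x - 6)^4, so the factor x - 6 appears with exponent 4: the algebraic multiplicity is 4.

rank(A - 6I) = 2, so the eigenspace has dimension 4 - 2 = 2: the geometric multiplicity is 2.

Since 2 < 4, A is not diagonalizable.

algebraic multiplicity 4, geometric multiplicity 2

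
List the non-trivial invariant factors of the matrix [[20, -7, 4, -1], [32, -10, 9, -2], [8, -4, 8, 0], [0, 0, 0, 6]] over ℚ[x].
x - 6, (x - 6)^3

The Jordan structure of A has elementary divisors (x - 6)^3, (x - 6). Arranging the block sizes at each eigenvalue in decreasing order and taking row products gives the invariant factors.

Invariant factors (smallest first, each dividing the next): x - 6, (x - 6)^3.

Check: the last factor (x - 6)^3 is the minimal polynomial, and the product (x - 6)^4 is the characteristic polynomial.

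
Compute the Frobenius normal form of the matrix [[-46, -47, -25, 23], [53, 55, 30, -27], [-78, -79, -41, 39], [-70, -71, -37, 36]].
The invariant factors of A (the non-unit diagonal entries of the Smith normal form of xI - A over ℚ[x]) are (x - 4)(x^3 - 4x + 4), each dividing the next. The characteristic polynomial is their product, (x - 4)(x^3 - 4x + 4).

The rational canonical form is the block-diagonal matrix of companion matrices C(f_i):
R = [[0, 0, 0, 16], [1, 0, 0, -20], [0, 1, 0, 4], [0, 0, 1, 4]].

Note the characteristic polynomial does not split into linear factors over ℚ, so A has no Jordan form over ℚ; the rational canonical form exists over any field.

R = [[0, 0, 0, 16], [1, 0, 0, -20], [0, 1, 0, 4], [0, 0, 1, 4]]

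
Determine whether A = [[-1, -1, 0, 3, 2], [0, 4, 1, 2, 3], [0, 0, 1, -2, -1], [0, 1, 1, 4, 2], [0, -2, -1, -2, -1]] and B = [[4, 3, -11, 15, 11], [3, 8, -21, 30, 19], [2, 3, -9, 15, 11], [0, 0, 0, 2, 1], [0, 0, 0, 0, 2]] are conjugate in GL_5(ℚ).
Two matrices over a field are similar if and only if they have the same invariant factors.

Both A and B have characteristic polynomial (x - 2)^4(x + 1) and minimal polynomial (x - 2)^2(x + 1). Computing further, both have invariant factors (x - 2)^2, (x - 2)^2(x + 1). Hence A and B are similar.

Yes.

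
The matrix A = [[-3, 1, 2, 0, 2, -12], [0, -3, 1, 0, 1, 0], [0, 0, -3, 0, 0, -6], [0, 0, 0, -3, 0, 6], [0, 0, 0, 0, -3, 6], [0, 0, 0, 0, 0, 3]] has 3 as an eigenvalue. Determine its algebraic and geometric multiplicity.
algebraic multiplicity 1, geometric multiplicity 1

The characteristic polynomial is (x - 3)(x + 3)^5, so the factor x - 3 appears with exponent 1: the algebraic multiplicity is 1.

rank(A - 3I) = 5, so the eigenspace has dimension 6 - 5 = 1: the geometric multiplicity is 1.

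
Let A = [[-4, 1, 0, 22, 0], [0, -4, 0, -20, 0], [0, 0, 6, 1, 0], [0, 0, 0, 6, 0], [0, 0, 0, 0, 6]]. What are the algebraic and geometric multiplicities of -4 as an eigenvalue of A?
The characteristic polynomial is (x - 6)^3(x + 4)^2, so the factor x + 4 appears with exponent 2: the algebraic multiplicity is 2.

rank(A + 4I) = 4, so the eigenspace has dimension 5 - 4 = 1: the geometric multiplicity is 1.

Since 1 < 2, A is not diagonalizable.

algebraic multiplicity 2, geometric multiplicity 1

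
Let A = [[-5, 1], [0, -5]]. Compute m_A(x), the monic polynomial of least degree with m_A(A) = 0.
The characteristic polynomial factors as (x + 5)^2. The minimal polynomial is ∏(x - λ)^{k_λ} where k_λ is the size of the largest Jordan block at λ.

For λ = -5: rank(A + 5I) = 1, and the largest Jordan block has size 2 (the smallest k with rank((A + 5I)^k) = rank((A + 5I)^(k+1))).

So m_A(x) = (x + 5)^2.

m_A(x) = (x + 5)^2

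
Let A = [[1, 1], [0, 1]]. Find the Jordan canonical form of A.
J = [[1, 1], [0, 1]]

The characteristic polynomial is det(xI - A) = (x - 1)^2, so the eigenvalues are 1 (algebraic multiplicity 2).

For λ = 1: rank(A - I) = 1, rank((A - I)^2) = 0. The eigenspace has dimension 2 - 1 = 1, so there is 1 Jordan block; the rank sequence gives block sizes [2].

Assembling the blocks gives the Jordan form J above.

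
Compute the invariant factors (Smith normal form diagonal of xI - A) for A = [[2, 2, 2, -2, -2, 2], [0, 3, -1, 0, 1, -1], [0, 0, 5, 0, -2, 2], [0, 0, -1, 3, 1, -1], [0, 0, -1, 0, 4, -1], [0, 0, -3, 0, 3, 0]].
The Jordan structure of A has elementary divisors (x - 2), (x - 3)^2, (x - 3), (x - 3), (x - 3). Arranging the block sizes at each eigenvalue in decreasing order and taking row products gives the invariant factors.

Invariant factors (smallest first, each dividing the next): x - 3, x - 3, x - 3, (x - 3)^2(x - 2).

Check: the last factor (x - 3)^2(x - 2) is the minimal polynomial, and the product (x - 3)^5(x - 2) is the characteristic polynomial.

x - 3, x - 3, x - 3, (x - 3)^2(x - 2)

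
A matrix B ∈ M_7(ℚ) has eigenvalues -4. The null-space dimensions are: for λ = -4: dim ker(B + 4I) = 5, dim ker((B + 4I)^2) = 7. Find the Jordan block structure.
Jordan blocks: (-4, 2), (-4, 2), (-4, 1), (-4, 1), (-4, 1)

λ = -4: successive nullity increments [5, 2] count blocks of size ≥ k; block sizes are [2, 2, 1, 1, 1].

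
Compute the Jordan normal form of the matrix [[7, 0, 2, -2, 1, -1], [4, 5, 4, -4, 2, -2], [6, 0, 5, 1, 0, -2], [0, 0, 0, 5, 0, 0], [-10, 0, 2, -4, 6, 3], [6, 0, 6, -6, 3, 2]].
J = [[5, 1, 0, 0, 0, 0], [0, 5, 0, 0, 0, 0], [0, 0, 5, 1, 0, 0], [0, 0, 0, 5, 0, 0], [0, 0, 0, 0, 5, 0], [0, 0, 0, 0, 0, 5]]

The characteristic polynomial is det(xI - A) = (x - 5)^6, so the eigenvalues are 5 (algebraic multiplicity 6).

For λ = 5: rank(A - 5I) = 2, rank((A - 5I)^2) = 0. The eigenspace has dimension 6 - 2 = 4, so there are 4 Jordan blocks; the rank sequence gives block sizes [2, 2, 1, 1].

Assembling the blocks gives the Jordan form J above.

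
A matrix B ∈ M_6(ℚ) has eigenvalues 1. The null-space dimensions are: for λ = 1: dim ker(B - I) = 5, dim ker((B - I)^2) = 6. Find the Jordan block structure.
Jordan blocks: (1, 2), (1, 1), (1, 1), (1, 1), (1, 1)

λ = 1: successive nullity increments [5, 1] count blocks of size ≥ k; block sizes are [2, 1, 1, 1, 1].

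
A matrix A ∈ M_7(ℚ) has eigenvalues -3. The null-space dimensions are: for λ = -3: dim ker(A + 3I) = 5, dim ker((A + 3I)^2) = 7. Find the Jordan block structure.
λ = -3: successive nullity increments [5, 2] count blocks of size ≥ k; block sizes are [2, 2, 1, 1, 1].

Jordan blocks: (-3, 2), (-3, 2), (-3, 1), (-3, 1), (-3, 1)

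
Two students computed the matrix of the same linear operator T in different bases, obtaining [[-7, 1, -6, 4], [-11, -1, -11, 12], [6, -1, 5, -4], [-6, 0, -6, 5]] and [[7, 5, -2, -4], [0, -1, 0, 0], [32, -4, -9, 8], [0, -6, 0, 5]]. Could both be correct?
Both have characteristic polynomial (x - 5)(x + 1)^3, but the minimal polynomial of A is (x - 5)(x + 1)^3 while the minimal polynomial of B is (x - 5)(x + 1)^2. The minimal polynomial is a similarity invariant, so A and B are not similar.

No.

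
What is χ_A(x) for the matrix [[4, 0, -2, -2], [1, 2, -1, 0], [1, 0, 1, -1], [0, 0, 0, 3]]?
xI - A = [[x - 4, 0, 2, 2], [-1, x - 2, 1, 0], [-1, 0, x - 1, 1], [0, 0, 0, x - 3]].

Expanding det(xI - A) along the first row:
det(xI - A) = + (x - 4)·det([[x - 2, 1, 0], [0, x - 1, 1], [0, 0, x - 3]]) - (0)·det([[-1, 1, 0], [-1, x - 1, 1], [0, 0, x - 3]]) + (2)·det([[-1, x - 2, 0], [-1, 0, 1], [0, 0, x - 3]]) - (2)·det([[-1, x - 2, 1], [-1, 0, x - 1], [0, 0, 0]]).

Evaluating gives χ_A(x) = x^4 - 10x^3 + 37x^2 - 60x + 36 = (x - 3)^2(x - 2)^2.

χ_A(x) = (x - 3)^2(x - 2)^2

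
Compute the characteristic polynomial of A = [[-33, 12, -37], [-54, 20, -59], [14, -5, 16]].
χ_A(x) = (x - 1)^3

xI - A = [[x + 33, -12, 37], [54, x - 20, 59], [-14, 5, x - 16]].

Expanding det(xI - A) along the first row:
det(xI - A) = + (x + 33)·det([[x - 20, 59], [5, x - 16]]) - (-12)·det([[54, 59], [-14, x - 16]]) + (37)·det([[54, x - 20], [-14, 5]]).

Evaluating gives χ_A(x) = x^3 - 3x^2 + 3x - 1 = (x - 1)^3.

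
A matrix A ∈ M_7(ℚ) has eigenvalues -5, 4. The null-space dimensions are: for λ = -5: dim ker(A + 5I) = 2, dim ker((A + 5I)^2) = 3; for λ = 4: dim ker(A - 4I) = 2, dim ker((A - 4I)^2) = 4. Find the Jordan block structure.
Jordan blocks: (-5, 2), (-5, 1), (4, 2), (4, 2)

λ = -5: successive nullity increments [2, 1] count blocks of size ≥ k; block sizes are [2, 1].
λ = 4: successive nullity increments [2, 2] count blocks of size ≥ k; block sizes are [2, 2].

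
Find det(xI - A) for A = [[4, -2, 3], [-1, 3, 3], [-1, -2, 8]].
xI - A = [[x - 4, 2, -3], [1, x - 3, -3], [1, 2, x - 8]].

Expanding det(xI - A) along the first row:
det(xI - A) = + (x - 4)·det([[x - 3, -3], [2, x - 8]]) - (2)·det([[1, -3], [1, x - 8]]) + (-3)·det([[1, x - 3], [1, 2]]).

Evaluating gives χ_A(x) = x^3 - 15x^2 + 75x - 125 = (x - 5)^3.

χ_A(x) = (x - 5)^3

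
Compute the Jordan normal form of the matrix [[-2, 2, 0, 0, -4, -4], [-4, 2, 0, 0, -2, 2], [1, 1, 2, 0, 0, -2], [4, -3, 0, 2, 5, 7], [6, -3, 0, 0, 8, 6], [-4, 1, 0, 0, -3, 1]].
J = [[2, 1, 0, 0, 0, 0], [0, 2, 0, 0, 0, 0], [0, 0, 2, 1, 0, 0], [0, 0, 0, 2, 0, 0], [0, 0, 0, 0, 2, 0], [0, 0, 0, 0, 0, 3]]

The characteristic polynomial is det(xI - A) = (x - 3)(x - 2)^5, so the eigenvalues are 2 (algebraic multiplicity 5), 3 (algebraic multiplicity 1).

For λ = 2: rank(A - 2I) = 3, rank((A - 2I)^2) = 1. The eigenspace has dimension 6 - 3 = 3, so there are 3 Jordan blocks; the rank sequence gives block sizes [2, 2, 1].

For λ = 3: algebraic multiplicity 1 gives one 1×1 block.

Assembling the blocks gives the Jordan form J above.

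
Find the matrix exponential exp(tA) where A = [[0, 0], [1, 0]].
e^{tA} = [[1, 0], [t, 1]]

A has Jordan form J = [[0, 1], [0, 0]] with A = PJP^{-1}, so e^{tA} = P e^{tJ} P^{-1}.

For a Jordan block J_k(λ), e^{tJ_k(λ)} = e^{λt} · (I + tN + t^2 N^2/2! + ... + t^{k-1} N^{k-1}/(k-1)!) where N is the nilpotent superdiagonal part.

Assembling the blocks and conjugating back gives the entries of e^{tA} as shown above.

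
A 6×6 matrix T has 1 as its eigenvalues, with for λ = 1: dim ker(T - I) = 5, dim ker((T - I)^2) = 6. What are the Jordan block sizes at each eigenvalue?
Jordan blocks: (1, 2), (1, 1), (1, 1), (1, 1), (1, 1)

λ = 1: successive nullity increments [5, 1] count blocks of size ≥ k; block sizes are [2, 1, 1, 1, 1].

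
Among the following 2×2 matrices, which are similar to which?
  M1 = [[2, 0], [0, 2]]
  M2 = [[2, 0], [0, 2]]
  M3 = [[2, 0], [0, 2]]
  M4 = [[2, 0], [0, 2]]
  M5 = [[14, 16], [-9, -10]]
2 classes: {M1, M2, M3, M4}, {M5}

Characteristic polynomials: χ_{M1} = (x - 2)^2, χ_{M2} = (x - 2)^2, χ_{M3} = (x - 2)^2, χ_{M4} = (x - 2)^2, χ_{M5} = (x - 2)^2.

{M1, M2, M3, M4}: invariant factors x - 2, x - 2.

{M5}: invariant factors (x - 2)^2.

Matrices are similar if and only if their invariant-factor lists agree; the partition into similarity classes is {M1, M2, M3, M4}, {M5}.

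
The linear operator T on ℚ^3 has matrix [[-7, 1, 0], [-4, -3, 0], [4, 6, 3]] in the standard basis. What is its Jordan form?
The characteristic polynomial is det(xI - A) = (x - 3)(x + 5)^2, so the eigenvalues are -5 (algebraic multiplicity 2), 3 (algebraic multiplicity 1).

For λ = -5: rank(A + 5I) = 2, rank((A + 5I)^2) = 1. The eigenspace has dimension 3 - 2 = 1, so there is 1 Jordan block; the rank sequence gives block sizes [2].

For λ = 3: algebraic multiplicity 1 gives one 1×1 block.

Assembling the blocks gives the Jordan form J above.

J = [[-5, 1, 0], [0, -5, 0], [0, 0, 3]]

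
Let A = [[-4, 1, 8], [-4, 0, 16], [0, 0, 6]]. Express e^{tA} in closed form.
e^{tA} = [[(1 - 2*t)*e^{-2*t}, t*e^{-2*t}, (e^{8*t} - 1)*e^{-2*t}], [-4*t*e^{-2*t}, (2*t + 1)*e^{-2*t}, (2*e^{8*t} - 2)*e^{-2*t}], [0, 0, e^{6*t}]]

A has Jordan form J = [[-2, 1, 0], [0, -2, 0], [0, 0, 6]] with A = PJP^{-1}, so e^{tA} = P e^{tJ} P^{-1}.

For a Jordan block J_k(λ), e^{tJ_k(λ)} = e^{λt} · (I + tN + t^2 N^2/2! + ... + t^{k-1} N^{k-1}/(k-1)!) where N is the nilpotent superdiagonal part.

Assembling the blocks and conjugating back gives the entries of e^{tA} as shown above.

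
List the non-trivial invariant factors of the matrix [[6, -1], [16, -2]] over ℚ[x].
The Jordan structure of A has elementary divisors (x - 2)^2. Arranging the block sizes at each eigenvalue in decreasing order and taking row products gives the invariant factors.

Invariant factors (smallest first, each dividing the next): (x - 2)^2.

Check: the last factor (x - 2)^2 is the minimal polynomial, and the product (x - 2)^2 is the characteristic polynomial.

(x - 2)^2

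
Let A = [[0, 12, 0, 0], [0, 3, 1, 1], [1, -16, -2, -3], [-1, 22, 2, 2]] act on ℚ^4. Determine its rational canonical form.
The invariant factors of A (the non-unit diagonal entries of the Smith normal form of xI - A over ℚ[x]) are (x - 3)(x^3 - 4x + 4), each dividing the next. The characteristic polynomial is their product, (x - 3)(x^3 - 4x + 4).

The rational canonical form is the block-diagonal matrix of companion matrices C(f_i):
R = [[0, 0, 0, 12], [1, 0, 0, -16], [0, 1, 0, 4], [0, 0, 1, 3]].

Note the characteristic polynomial does not split into linear factors over ℚ, so A has no Jordan form over ℚ; the rational canonical form exists over any field.

R = [[0, 0, 0, 12], [1, 0, 0, -16], [0, 1, 0, 4], [0, 0, 1, 3]]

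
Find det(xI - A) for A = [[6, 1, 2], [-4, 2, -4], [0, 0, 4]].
χ_A(x) = (x - 4)^3

xI - A = [[x - 6, -1, -2], [4, x - 2, 4], [0, 0, x - 4]].

Expanding det(xI - A) along the first row:
det(xI - A) = + (x - 6)·det([[x - 2, 4], [0, x - 4]]) - (-1)·det([[4, 4], [0, x - 4]]) + (-2)·det([[4, x - 2], [0, 0]]).

Evaluating gives χ_A(x) = x^3 - 12x^2 + 48x - 64 = (x - 4)^3.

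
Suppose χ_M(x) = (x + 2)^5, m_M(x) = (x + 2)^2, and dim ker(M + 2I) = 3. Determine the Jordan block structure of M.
Jordan blocks: (-2, 2), (-2, 2), (-2, 1)

λ = -2: algebraic multiplicity 5 (exponent in χ_M), largest block size 2 (exponent in m_M), 3 blocks (geometric multiplicity). These force block sizes [2, 2, 1].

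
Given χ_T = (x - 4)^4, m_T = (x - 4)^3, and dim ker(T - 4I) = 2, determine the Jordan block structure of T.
Jordan blocks: (4, 3), (4, 1)

λ = 4: algebraic multiplicity 4 (exponent in χ_T), largest block size 3 (exponent in m_T), 2 blocks (geometric multiplicity). These force block sizes [3, 1].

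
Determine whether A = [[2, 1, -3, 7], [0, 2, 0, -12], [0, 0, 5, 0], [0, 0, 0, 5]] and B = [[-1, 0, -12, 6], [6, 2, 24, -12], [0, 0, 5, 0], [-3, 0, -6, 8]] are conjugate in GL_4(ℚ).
Both have characteristic polynomial (x - 5)^2(x - 2)^2, but the minimal polynomial of A is (x - 5)(x - 2)^2 while the minimal polynomial of B is (x - 5)(x - 2). The minimal polynomial is a similarity invariant, so A and B are not similar.

No.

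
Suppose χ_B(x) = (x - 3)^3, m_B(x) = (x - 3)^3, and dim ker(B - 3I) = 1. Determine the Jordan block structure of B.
Jordan blocks: (3, 3)

λ = 3: algebraic multiplicity 3 (exponent in χ_B), largest block size 3 (exponent in m_B), 1 block (geometric multiplicity). This forces block sizes [3].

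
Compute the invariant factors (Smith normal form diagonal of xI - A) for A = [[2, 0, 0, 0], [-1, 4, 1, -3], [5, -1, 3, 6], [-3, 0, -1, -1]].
x - 2, (x - 2)^3

The Jordan structure of A has elementary divisors (x - 2)^3, (x - 2). Arranging the block sizes at each eigenvalue in decreasing order and taking row products gives the invariant factors.

Invariant factors (smallest first, each dividing the next): x - 2, (x - 2)^3.

Check: the last factor (x - 2)^3 is the minimal polynomial, and the product (x - 2)^4 is the characteristic polynomial.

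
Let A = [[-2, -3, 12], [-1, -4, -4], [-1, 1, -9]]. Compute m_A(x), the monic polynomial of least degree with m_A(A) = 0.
The characteristic polynomial factors as (x + 5)^3. The minimal polynomial is ∏(x - λ)^{k_λ} where k_λ is the size of the largest Jordan block at λ.

For λ = -5: rank(A + 5I) = 1, and the largest Jordan block has size 2 (the smallest k with rank((A + 5I)^k) = rank((A + 5I)^(k+1))).

So m_A(x) = (x + 5)^2.

m_A(x) = (x + 5)^2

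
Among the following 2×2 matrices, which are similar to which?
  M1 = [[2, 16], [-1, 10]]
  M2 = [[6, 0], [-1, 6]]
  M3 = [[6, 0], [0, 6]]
Characteristic polynomials: χ_{M1} = (x - 6)^2, χ_{M2} = (x - 6)^2, χ_{M3} = (x - 6)^2.

{M1, M2}: invariant factors (x - 6)^2.

{M3}: invariant factors x - 6, x - 6.

Matrices are similar if and only if their invariant-factor lists agree; the partition into similarity classes is {M1, M2}, {M3}.

2 classes: {M1, M2}, {M3}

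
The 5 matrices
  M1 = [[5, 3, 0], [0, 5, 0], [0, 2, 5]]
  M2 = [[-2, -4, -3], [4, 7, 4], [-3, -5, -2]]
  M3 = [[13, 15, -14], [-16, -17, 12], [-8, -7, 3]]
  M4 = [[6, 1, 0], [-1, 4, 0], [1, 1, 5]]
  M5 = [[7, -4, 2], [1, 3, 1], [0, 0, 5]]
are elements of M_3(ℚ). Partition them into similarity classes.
Characteristic polynomials: χ_{M1} = (x - 5)^3, χ_{M2} = (x - 1)^3, χ_{M3} = (x - 5)(x + 3)^2, χ_{M4} = (x - 5)^3, χ_{M5} = (x - 5)^3.

{M1, M4, M5}: invariant factors x - 5, (x - 5)^2.

{M2}: invariant factors (x - 1)^3.

{M3}: invariant factors (x - 5)(x + 3)^2.

Matrices are similar if and only if their invariant-factor lists agree; the partition into similarity classes is {M1, M4, M5}, {M2}, {M3}.

3 classes: {M1, M4, M5}, {M2}, {M3}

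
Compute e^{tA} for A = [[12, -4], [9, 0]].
A has Jordan form J = [[6, 1], [0, 6]] with A = PJP^{-1}, so e^{tA} = P e^{tJ} P^{-1}.

For a Jordan block J_k(λ), e^{tJ_k(λ)} = e^{λt} · (I + tN + t^2 N^2/2! + ... + t^{k-1} N^{k-1}/(k-1)!) where N is the nilpotent superdiagonal part.

Assembling the blocks and conjugating back gives the entries of e^{tA} as shown above.

e^{tA} = [[(6*t + 1)*e^{6*t}, -4*t*e^{6*t}], [9*t*e^{6*t}, (1 - 6*t)*e^{6*t}]]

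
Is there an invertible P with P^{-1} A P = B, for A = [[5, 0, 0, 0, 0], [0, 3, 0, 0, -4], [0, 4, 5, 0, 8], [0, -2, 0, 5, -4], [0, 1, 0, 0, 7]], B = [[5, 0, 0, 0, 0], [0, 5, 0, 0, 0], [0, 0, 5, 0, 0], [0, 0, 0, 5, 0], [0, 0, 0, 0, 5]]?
No.

Both have characteristic polynomial (x - 5)^5, but the minimal polynomial of A is (x - 5)^2 while the minimal polynomial of B is x - 5. The minimal polynomial is a similarity invariant, so A and B are not similar.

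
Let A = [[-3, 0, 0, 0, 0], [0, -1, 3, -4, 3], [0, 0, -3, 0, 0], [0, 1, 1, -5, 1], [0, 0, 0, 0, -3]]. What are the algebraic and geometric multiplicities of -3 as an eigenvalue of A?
algebraic multiplicity 5, geometric multiplicity 3

The characteristic polynomial is (x + 3)^5, so the factor x + 3 appears with exponent 5: the algebraic multiplicity is 5.

rank(A + 3I) = 2, so the eigenspace has dimension 5 - 2 = 3: the geometric multiplicity is 3.

Since 3 < 5, A is not diagonalizable.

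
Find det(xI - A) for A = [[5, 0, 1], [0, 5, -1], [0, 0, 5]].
χ_A(x) = (x - 5)^3

xI - A = [[x - 5, 0, -1], [0, x - 5, 1], [0, 0, x - 5]].

Expanding det(xI - A) along the first row:
det(xI - A) = + (x - 5)·det([[x - 5, 1], [0, x - 5]]) - (0)·det([[0, 1], [0, x - 5]]) + (-1)·det([[0, x - 5], [0, 0]]).

Evaluating gives χ_A(x) = x^3 - 15x^2 + 75x - 125 = (x - 5)^3.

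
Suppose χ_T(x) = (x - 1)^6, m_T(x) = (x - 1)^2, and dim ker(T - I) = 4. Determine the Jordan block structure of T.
Jordan blocks: (1, 2), (1, 2), (1, 1), (1, 1)

λ = 1: algebraic multiplicity 6 (exponent in χ_T), largest block size 2 (exponent in m_T), 4 blocks (geometric multiplicity). These force block sizes [2, 2, 1, 1].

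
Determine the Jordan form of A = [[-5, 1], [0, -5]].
The characteristic polynomial is det(xI - A) = (x + 5)^2, so the eigenvalues are -5 (algebraic multiplicity 2).

For λ = -5: rank(A + 5I) = 1, rank((A + 5I)^2) = 0. The eigenspace has dimension 2 - 1 = 1, so there is 1 Jordan block; the rank sequence gives block sizes [2].

Assembling the blocks gives the Jordan form J above.

J = [[-5, 1], [0, -5]]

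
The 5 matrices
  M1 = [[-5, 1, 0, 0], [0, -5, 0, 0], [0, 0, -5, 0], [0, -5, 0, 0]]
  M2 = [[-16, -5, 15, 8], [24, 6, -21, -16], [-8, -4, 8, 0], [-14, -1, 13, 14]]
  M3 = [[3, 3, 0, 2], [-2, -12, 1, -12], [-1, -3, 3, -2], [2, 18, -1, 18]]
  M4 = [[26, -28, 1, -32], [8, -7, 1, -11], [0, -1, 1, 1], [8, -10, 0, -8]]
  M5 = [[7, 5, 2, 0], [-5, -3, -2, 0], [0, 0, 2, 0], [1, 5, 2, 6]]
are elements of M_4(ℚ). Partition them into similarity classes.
3 classes: {M1}, {M2, M3, M4}, {M5}

Characteristic polynomials: χ_{M1} = x(x + 5)^3, χ_{M2} = (x - 6)(x - 2)^3, χ_{M3} = (x - 6)(x - 2)^3, χ_{M4} = (x - 6)(x - 2)^3, χ_{M5} = (x - 6)(x - 2)^3.

{M1}: invariant factors x + 5, x(x + 5)^2.

{M2, M3, M4}: invariant factors (x - 6)(x - 2)^3.

{M5}: invariant factors x - 2, (x - 6)(x - 2)^2.

Matrices are similar if and only if their invariant-factor lists agree; the partition into similarity classes is {M1}, {M2, M3, M4}, {M5}.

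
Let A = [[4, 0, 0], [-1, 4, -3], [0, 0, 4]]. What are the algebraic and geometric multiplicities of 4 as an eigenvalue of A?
algebraic multiplicity 3, geometric multiplicity 2

The characteristic polynomial is (x - 4)^3, so the factor x - 4 appears with exponent 3: the algebraic multiplicity is 3.

rank(A - 4I) = 1, so the eigenspace has dimension 3 - 1 = 2: the geometric multiplicity is 2.

Since 2 < 3, A is not diagonalizable.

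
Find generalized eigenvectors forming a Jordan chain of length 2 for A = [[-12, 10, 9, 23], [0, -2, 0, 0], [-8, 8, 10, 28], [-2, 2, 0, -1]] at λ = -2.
v_1 = [[1, 0, 1, 0]]^T, v_2 = [[-1, 0, 4, -2]]^T

We seek v_1 ∈ ker((A + 2I)^2) \ ker(A + 2I), then set v_{i+1} = (A + 2I) v_i.

One such chain is v_1 = [[1, 0, 1, 0]]^T, v_2 = [[-1, 0, 4, -2]]^T. Check: (A + 2I) v_2 = [[0, 0, 0, 0]]^T = 0.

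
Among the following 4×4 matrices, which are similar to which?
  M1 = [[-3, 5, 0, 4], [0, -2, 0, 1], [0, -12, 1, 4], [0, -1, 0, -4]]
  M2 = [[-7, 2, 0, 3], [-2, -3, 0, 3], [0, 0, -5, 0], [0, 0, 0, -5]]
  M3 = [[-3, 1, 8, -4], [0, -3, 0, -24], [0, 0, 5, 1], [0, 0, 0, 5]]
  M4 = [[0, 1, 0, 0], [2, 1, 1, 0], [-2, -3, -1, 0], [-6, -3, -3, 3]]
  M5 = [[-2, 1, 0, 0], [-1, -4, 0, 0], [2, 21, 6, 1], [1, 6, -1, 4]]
4 classes: {M1}, {M2}, {M3, M5}, {M4}

Characteristic polynomials: χ_{M1} = (x - 1)(x + 3)^3, χ_{M2} = (x + 5)^4, χ_{M3} = (x - 5)^2(x + 3)^2, χ_{M4} = x^3(x - 3), χ_{M5} = (x - 5)^2(x + 3)^2.

{M1}: invariant factors (x - 1)(x + 3)^3.

{M2}: invariant factors x + 5, x + 5, (x + 5)^2.

{M3, M5}: invariant factors (x - 5)^2(x + 3)^2.

{M4}: invariant factors x^3(x - 3).

Matrices are similar if and only if their invariant-factor lists agree; the partition into similarity classes is {M1}, {M2}, {M3, M5}, {M4}.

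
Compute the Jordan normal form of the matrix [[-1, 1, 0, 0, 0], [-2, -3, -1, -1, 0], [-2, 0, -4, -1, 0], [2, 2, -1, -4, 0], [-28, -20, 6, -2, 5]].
The characteristic polynomial is det(xI - A) = (x - 5)(x + 3)^4, so the eigenvalues are -3 (algebraic multiplicity 4), 5 (algebraic multiplicity 1).

For λ = -3: rank(A + 3I) = 3, rank((A + 3I)^2) = 2, rank((A + 3I)^3) = 1. The eigenspace has dimension 5 - 3 = 2, so there are 2 Jordan blocks; the rank sequence gives block sizes [3, 1].

For λ = 5: algebraic multiplicity 1 gives one 1×1 block.

Assembling the blocks gives the Jordan form J above.

J = [[-3, 1, 0, 0, 0], [0, -3, 1, 0, 0], [0, 0, -3, 0, 0], [0, 0, 0, -3, 0], [0, 0, 0, 0, 5]]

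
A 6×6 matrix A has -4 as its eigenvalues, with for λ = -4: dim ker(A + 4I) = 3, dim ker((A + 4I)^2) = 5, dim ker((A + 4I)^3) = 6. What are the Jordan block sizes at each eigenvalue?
λ = -4: successive nullity increments [3, 2, 1] count blocks of size ≥ k; block sizes are [3, 2, 1].

Jordan blocks: (-4, 3), (-4, 2), (-4, 1)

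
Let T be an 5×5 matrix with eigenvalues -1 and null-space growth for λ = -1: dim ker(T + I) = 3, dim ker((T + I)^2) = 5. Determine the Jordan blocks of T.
Jordan blocks: (-1, 2), (-1, 2), (-1, 1)

λ = -1: successive nullity increments [3, 2] count blocks of size ≥ k; block sizes are [2, 2, 1].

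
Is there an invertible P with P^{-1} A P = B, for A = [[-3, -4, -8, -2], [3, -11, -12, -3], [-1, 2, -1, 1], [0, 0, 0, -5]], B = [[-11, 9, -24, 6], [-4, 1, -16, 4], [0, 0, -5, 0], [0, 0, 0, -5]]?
Yes.

Two matrices over a field are similar if and only if they have the same invariant factors.

Both A and B have characteristic polynomial (x + 5)^4 and minimal polynomial (x + 5)^2. Computing further, both have invariant factors x + 5, x + 5, (x + 5)^2. Hence A and B are similar.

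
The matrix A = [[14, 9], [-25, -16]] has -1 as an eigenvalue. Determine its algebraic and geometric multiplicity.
The characteristic polynomial is (x + 1)^2, so the factor x + 1 appears with exponent 2: the algebraic multiplicity is 2.

rank(A + I) = 1, so the eigenspace has dimension 2 - 1 = 1: the geometric multiplicity is 1.

Since 1 < 2, A is not diagonalizable.

algebraic multiplicity 2, geometric multiplicity 1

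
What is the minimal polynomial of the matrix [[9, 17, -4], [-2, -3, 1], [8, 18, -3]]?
m_A(x) = (x - 1)^3

The characteristic polynomial factors as (x - 1)^3. The minimal polynomial is ∏(x - λ)^{k_λ} where k_λ is the size of the largest Jordan block at λ.

For λ = 1: rank(A - I) = 2, and the largest Jordan block has size 3 (the smallest k with rank((A - I)^k) = rank((A - I)^(k+1))).

So m_A(x) = (x - 1)^3.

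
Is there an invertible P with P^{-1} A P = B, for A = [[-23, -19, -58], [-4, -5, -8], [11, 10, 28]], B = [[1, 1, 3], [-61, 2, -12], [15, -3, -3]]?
Two matrices over a field are similar if and only if they have the same invariant factors.

Both A and B have characteristic polynomial (x - 6)(x + 3)^2 and minimal polynomial (x - 6)(x + 3)^2. Computing further, both have invariant factors (x - 6)(x + 3)^2. Hence A and B are similar.

Yes.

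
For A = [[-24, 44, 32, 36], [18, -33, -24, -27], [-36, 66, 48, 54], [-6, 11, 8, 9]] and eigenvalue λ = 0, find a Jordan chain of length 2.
v_1 = [[7, -5, 10, 2]]^T, v_2 = [[4, -3, 6, 1]]^T

We seek v_1 ∈ ker(A^2) \ ker(A), then set v_{i+1} = A v_i.

One such chain is v_1 = [[7, -5, 10, 2]]^T, v_2 = [[4, -3, 6, 1]]^T. Check: A v_2 = [[0, 0, 0, 0]]^T = 0.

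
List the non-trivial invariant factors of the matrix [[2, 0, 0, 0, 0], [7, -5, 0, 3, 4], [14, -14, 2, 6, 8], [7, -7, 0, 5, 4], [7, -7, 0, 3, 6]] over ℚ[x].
The Jordan structure of A has elementary divisors (x - 2)^2, (x - 2), (x - 2), (x - 2). Arranging the block sizes at each eigenvalue in decreasing order and taking row products gives the invariant factors.

Invariant factors (smallest first, each dividing the next): x - 2, x - 2, x - 2, (x - 2)^2.

Check: the last factor (x - 2)^2 is the minimal polynomial, and the product (x - 2)^5 is the characteristic polynomial.

x - 2, x - 2, x - 2, (x - 2)^2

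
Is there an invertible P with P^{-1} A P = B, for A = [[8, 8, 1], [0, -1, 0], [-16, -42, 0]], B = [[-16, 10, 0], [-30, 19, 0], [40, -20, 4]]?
Both have characteristic polynomial (x - 4)^2(x + 1), but the minimal polynomial of A is (x - 4)^2(x + 1) while the minimal polynomial of B is (x - 4)(x + 1). The minimal polynomial is a similarity invariant, so A and B are not similar.

No.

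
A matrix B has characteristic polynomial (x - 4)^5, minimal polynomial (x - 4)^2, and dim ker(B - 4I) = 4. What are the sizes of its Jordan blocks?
λ = 4: algebraic multiplicity 5 (exponent in χ_B), largest block size 2 (exponent in m_B), 4 blocks (geometric multiplicity). These force block sizes [2, 1, 1, 1].

Jordan blocks: (4, 2), (4, 1), (4, 1), (4, 1)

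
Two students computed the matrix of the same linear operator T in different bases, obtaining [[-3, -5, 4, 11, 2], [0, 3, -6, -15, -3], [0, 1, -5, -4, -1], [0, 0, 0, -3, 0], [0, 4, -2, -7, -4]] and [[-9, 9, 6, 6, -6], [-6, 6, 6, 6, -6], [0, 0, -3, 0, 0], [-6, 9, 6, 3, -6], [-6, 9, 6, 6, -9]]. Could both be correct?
Both have characteristic polynomial x(x + 3)^4, but the minimal polynomial of A is x(x + 3)^2 while the minimal polynomial of B is x(x + 3). The minimal polynomial is a similarity invariant, so A and B are not similar.

No.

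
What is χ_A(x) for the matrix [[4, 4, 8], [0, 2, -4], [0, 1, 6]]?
xI - A = [[x - 4, -4, -8], [0, x - 2, 4], [0, -1, x - 6]].

Expanding det(xI - A) along the first row:
det(xI - A) = + (x - 4)·det([[x - 2, 4], [-1, x - 6]]) - (-4)·det([[0, 4], [0, x - 6]]) + (-8)·det([[0, x - 2], [0, -1]]).

Evaluating gives χ_A(x) = x^3 - 12x^2 + 48x - 64 = (x - 4)^3.

χ_A(x) = (x - 4)^3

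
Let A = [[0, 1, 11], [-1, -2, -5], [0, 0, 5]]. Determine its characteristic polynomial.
xI - A = [[x, -1, -11], [1, x + 2, 5], [0, 0, x - 5]].

Expanding det(xI - A) along the first row:
det(xI - A) = + (x)·det([[x + 2, 5], [0, x - 5]]) - (-1)·det([[1, 5], [0, x - 5]]) + (-11)·det([[1, x + 2], [0, 0]]).

Evaluating gives χ_A(x) = x^3 - 3x^2 - 9x - 5 = (x - 5)(x + 1)^2.

χ_A(x) = (x - 5)(x + 1)^2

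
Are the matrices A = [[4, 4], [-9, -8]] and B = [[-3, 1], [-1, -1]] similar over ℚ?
Yes.

Two matrices over a field are similar if and only if they have the same invariant factors.

Both A and B have characteristic polynomial (x + 2)^2 and minimal polynomial (x + 2)^2. Computing further, both have invariant factors (x + 2)^2. Hence A and B are similar.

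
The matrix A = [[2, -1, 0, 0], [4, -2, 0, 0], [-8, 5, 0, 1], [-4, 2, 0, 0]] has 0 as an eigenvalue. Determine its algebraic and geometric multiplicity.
algebraic multiplicity 4, geometric multiplicity 2

The characteristic polynomial is x^4, so the factor x appears with exponent 4: the algebraic multiplicity is 4.

rank(A) = 2, so the eigenspace has dimension 4 - 2 = 2: the geometric multiplicity is 2.

Since 2 < 4, A is not diagonalizable.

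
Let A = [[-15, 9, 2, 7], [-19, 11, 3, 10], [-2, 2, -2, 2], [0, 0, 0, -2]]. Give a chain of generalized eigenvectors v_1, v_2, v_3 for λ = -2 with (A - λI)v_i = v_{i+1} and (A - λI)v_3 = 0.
v_1 = [[0, 0, 1, 0]]^T, v_2 = [[2, 3, 0, 0]]^T, v_3 = [[1, 1, 2, 0]]^T

We seek v_1 ∈ ker((A + 2I)^3) \ ker((A + 2I)^2), then set v_{i+1} = (A + 2I) v_i.

One such chain is v_1 = [[0, 0, 1, 0]]^T, v_2 = [[2, 3, 0, 0]]^T, v_3 = [[1, 1, 2, 0]]^T. Check: (A + 2I) v_3 = [[0, 0, 0, 0]]^T = 0.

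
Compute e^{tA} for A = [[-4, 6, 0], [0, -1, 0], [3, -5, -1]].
A has Jordan form J = [[-4, 0, 0], [0, -1, 1], [0, 0, -1]] with A = PJP^{-1}, so e^{tA} = P e^{tJ} P^{-1}.

For a Jordan block J_k(λ), e^{tJ_k(λ)} = e^{λt} · (I + tN + t^2 N^2/2! + ... + t^{k-1} N^{k-1}/(k-1)!) where N is the nilpotent superdiagonal part.

Assembling the blocks and conjugating back gives the entries of e^{tA} as shown above.

e^{tA} = [[e^{-4*t}, 2*e^{-t} - 2*e^{-4*t}, 0], [0, e^{-t}, 0], [(e^{3*t} - 1)*e^{-4*t}, ((t - 2)*e^{3*t} + 2)*e^{-4*t}, e^{-t}]]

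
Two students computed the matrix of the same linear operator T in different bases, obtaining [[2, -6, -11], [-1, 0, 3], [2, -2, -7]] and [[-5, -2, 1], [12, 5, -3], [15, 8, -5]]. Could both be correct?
Two matrices over a field are similar if and only if they have the same invariant factors.

Both A and B have characteristic polynomial (x + 1)(x + 2)^2 and minimal polynomial (x + 1)(x + 2)^2. Computing further, both have invariant factors (x + 1)(x + 2)^2. Hence A and B are similar.

Yes.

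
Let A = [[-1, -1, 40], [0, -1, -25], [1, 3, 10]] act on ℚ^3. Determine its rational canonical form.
R = [[0, 0, 0], [1, 0, -16], [0, 1, 8]]

The invariant factors of A (the non-unit diagonal entries of the Smith normal form of xI - A over ℚ[x]) are x(x - 4)^2, each dividing the next. The characteristic polynomial is their product, x(x - 4)^2.

The rational canonical form is the block-diagonal matrix of companion matrices C(f_i):
R = [[0, 0, 0], [1, 0, -16], [0, 1, 8]].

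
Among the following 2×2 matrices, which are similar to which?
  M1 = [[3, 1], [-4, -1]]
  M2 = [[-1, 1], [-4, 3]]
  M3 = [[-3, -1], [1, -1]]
Characteristic polynomials: χ_{M1} = (x - 1)^2, χ_{M2} = (x - 1)^2, χ_{M3} = (x + 2)^2.

{M1, M2}: invariant factors (x - 1)^2.

{M3}: invariant factors (x + 2)^2.

Matrices are similar if and only if their invariant-factor lists agree; the partition into similarity classes is {M1, M2}, {M3}.

2 classes: {M1, M2}, {M3}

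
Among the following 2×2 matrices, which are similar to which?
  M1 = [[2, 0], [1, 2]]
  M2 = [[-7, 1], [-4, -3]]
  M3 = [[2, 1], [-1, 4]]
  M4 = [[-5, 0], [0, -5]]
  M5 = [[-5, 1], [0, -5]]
Characteristic polynomials: χ_{M1} = (x - 2)^2, χ_{M2} = (x + 5)^2, χ_{M3} = (x - 3)^2, χ_{M4} = (x + 5)^2, χ_{M5} = (x + 5)^2.

{M1}: invariant factors (x - 2)^2.

{M2, M5}: invariant factors (x + 5)^2.

{M3}: invariant factors (x - 3)^2.

{M4}: invariant factors x + 5, x + 5.

Matrices are similar if and only if their invariant-factor lists agree; the partition into similarity classes is {M1}, {M2, M5}, {M3}, {M4}.

4 classes: {M1}, {M2, M5}, {M3}, {M4}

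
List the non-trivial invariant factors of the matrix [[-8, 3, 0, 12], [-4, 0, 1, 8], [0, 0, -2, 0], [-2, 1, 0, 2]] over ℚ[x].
x + 2, (x + 2)^3

The Jordan structure of A has elementary divisors (x + 2)^3, (x + 2). Arranging the block sizes at each eigenvalue in decreasing order and taking row products gives the invariant factors.

Invariant factors (smallest first, each dividing the next): x + 2, (x + 2)^3.

Check: the last factor (x + 2)^3 is the minimal polynomial, and the product (x + 2)^4 is the characteristic polynomial.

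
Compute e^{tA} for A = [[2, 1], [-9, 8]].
e^{tA} = [[(1 - 3*t)*e^{5*t}, t*e^{5*t}], [-9*t*e^{5*t}, (3*t + 1)*e^{5*t}]]

A has Jordan form J = [[5, 1], [0, 5]] with A = PJP^{-1}, so e^{tA} = P e^{tJ} P^{-1}.

For a Jordan block J_k(λ), e^{tJ_k(λ)} = e^{λt} · (I + tN + t^2 N^2/2! + ... + t^{k-1} N^{k-1}/(k-1)!) where N is the nilpotent superdiagonal part.

Assembling the blocks and conjugating back gives the entries of e^{tA} as shown above.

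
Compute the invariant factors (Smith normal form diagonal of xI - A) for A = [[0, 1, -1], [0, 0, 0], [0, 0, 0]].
x, x^2

The Jordan structure of A has elementary divisors x^2, x. Arranging the block sizes at each eigenvalue in decreasing order and taking row products gives the invariant factors.

Invariant factors (smallest first, each dividing the next): x, x^2.

Check: the last factor x^2 is the minimal polynomial, and the product x^3 is the characteristic polynomial.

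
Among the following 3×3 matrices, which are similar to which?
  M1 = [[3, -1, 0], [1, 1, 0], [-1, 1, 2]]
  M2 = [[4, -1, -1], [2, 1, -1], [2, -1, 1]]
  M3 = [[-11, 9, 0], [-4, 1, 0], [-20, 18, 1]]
2 classes: {M1, M2}, {M3}

Characteristic polynomials: χ_{M1} = (x - 2)^3, χ_{M2} = (x - 2)^3, χ_{M3} = (x - 1)(x + 5)^2.

{M1, M2}: invariant factors x - 2, (x - 2)^2.

{M3}: invariant factors (x - 1)(x + 5)^2.

Matrices are similar if and only if their invariant-factor lists agree; the partition into similarity classes is {M1, M2}, {M3}.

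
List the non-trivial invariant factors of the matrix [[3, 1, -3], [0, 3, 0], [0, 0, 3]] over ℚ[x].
The Jordan structure of A has elementary divisors (x - 3)^2, (x - 3). Arranging the block sizes at each eigenvalue in decreasing order and taking row products gives the invariant factors.

Invariant factors (smallest first, each dividing the next): x - 3, (x - 3)^2.

Check: the last factor (x - 3)^2 is the minimal polynomial, and the product (x - 3)^3 is the characteristic polynomial.

x - 3, (x - 3)^2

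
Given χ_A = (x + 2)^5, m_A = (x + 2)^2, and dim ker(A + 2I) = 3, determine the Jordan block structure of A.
λ = -2: algebraic multiplicity 5 (exponent in χ_A), largest block size 2 (exponent in m_A), 3 blocks (geometric multiplicity). These force block sizes [2, 2, 1].

Jordan blocks: (-2, 2), (-2, 2), (-2, 1)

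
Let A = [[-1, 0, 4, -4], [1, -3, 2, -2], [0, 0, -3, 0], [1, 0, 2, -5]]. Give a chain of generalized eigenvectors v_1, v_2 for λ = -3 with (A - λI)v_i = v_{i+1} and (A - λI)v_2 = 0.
We seek v_1 ∈ ker((A + 3I)^2) \ ker(A + 3I), then set v_{i+1} = (A + 3I) v_i.

One such chain is v_1 = [[1, 1, 0, 0]]^T, v_2 = [[2, 1, 0, 1]]^T. Check: (A + 3I) v_2 = [[0, 0, 0, 0]]^T = 0.

v_1 = [[1, 1, 0, 0]]^T, v_2 = [[2, 1, 0, 1]]^T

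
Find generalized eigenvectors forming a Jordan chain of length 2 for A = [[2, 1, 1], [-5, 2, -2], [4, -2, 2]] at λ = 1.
v_1 = [[0, 1, 0]]^T, v_2 = [[1, 1, -2]]^T

We seek v_1 ∈ ker((A - I)^2) \ ker(A - I), then set v_{i+1} = (A - I) v_i.

One such chain is v_1 = [[0, 1, 0]]^T, v_2 = [[1, 1, -2]]^T. Check: (A - I) v_2 = [[0, 0, 0]]^T = 0.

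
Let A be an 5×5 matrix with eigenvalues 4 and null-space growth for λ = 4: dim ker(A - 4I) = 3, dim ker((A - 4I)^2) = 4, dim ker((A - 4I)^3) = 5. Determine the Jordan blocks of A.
Jordan blocks: (4, 3), (4, 1), (4, 1)

λ = 4: successive nullity increments [3, 1, 1] count blocks of size ≥ k; block sizes are [3, 1, 1].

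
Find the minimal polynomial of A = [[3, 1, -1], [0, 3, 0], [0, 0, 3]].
The characteristic polynomial factors as (x - 3)^3. The minimal polynomial is ∏(x - λ)^{k_λ} where k_λ is the size of the largest Jordan block at λ.

For λ = 3: rank(A - 3I) = 1, and the largest Jordan block has size 2 (the smallest k with rank((A - 3I)^k) = rank((A - 3I)^(k+1))).

So m_A(x) = (x - 3)^2.

m_A(x) = (x - 3)^2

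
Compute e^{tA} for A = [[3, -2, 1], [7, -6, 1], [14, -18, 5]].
e^{tA} = [[e^{3*t}, -2*t*e^{3*t}, t*e^{3*t}], [(e^{7*t} - 1)*e^{-4*t}, (-2*t*e^{7*t} + 1)*e^{-4*t}, t*e^{3*t}], [(2*e^{7*t} - 2)*e^{-4*t}, 2*(-(2*t + 1)*e^{7*t} + 1)*e^{-4*t}, (2*t + 1)*e^{3*t}]]

A has Jordan form J = [[-4, 0, 0], [0, 3, 1], [0, 0, 3]] with A = PJP^{-1}, so e^{tA} = P e^{tJ} P^{-1}.

For a Jordan block J_k(λ), e^{tJ_k(λ)} = e^{λt} · (I + tN + t^2 N^2/2! + ... + t^{k-1} N^{k-1}/(k-1)!) where N is the nilpotent superdiagonal part.

Assembling the blocks and conjugating back gives the entries of e^{tA} as shown above.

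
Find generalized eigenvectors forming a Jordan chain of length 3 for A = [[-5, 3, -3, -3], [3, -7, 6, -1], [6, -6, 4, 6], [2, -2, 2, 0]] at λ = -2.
We seek v_1 ∈ ker((A + 2I)^3) \ ker((A + 2I)^2), then set v_{i+1} = (A + 2I) v_i.

One such chain is v_1 = [[1, -3, -3, -1]]^T, v_2 = [[0, 1, 0, 0]]^T, v_3 = [[3, -5, -6, -2]]^T. Check: (A + 2I) v_3 = [[0, 0, 0, 0]]^T = 0.

v_1 = [[1, -3, -3, -1]]^T, v_2 = [[0, 1, 0, 0]]^T, v_3 = [[3, -5, -6, -2]]^T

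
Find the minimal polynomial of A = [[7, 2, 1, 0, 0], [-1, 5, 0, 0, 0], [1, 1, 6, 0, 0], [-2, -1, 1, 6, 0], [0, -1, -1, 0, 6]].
m_A(x) = (x - 6)^3

The characteristic polynomial factors as (x - 6)^5. The minimal polynomial is ∏(x - λ)^{k_λ} where k_λ is the size of the largest Jordan block at λ.

For λ = 6: rank(A - 6I) = 2, and the largest Jordan block has size 3 (the smallest k with rank((A - 6I)^k) = rank((A - 6I)^(k+1))).

So m_A(x) = (x - 6)^3.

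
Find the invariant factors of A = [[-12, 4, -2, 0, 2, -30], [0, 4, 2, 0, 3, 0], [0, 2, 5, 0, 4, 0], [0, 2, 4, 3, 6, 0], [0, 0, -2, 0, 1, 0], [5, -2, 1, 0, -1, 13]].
The Jordan structure of A has elementary divisors (x + 2), (x - 3)^2, (x - 3), (x - 3), (x - 4). Arranging the block sizes at each eigenvalue in decreasing order and taking row products gives the invariant factors.

Invariant factors (smallest first, each dividing the next): x - 3, x - 3, (x - 4)(x - 3)^2(x + 2).

Check: the last factor (x - 4)(x - 3)^2(x + 2) is the minimal polynomial, and the product (x - 4)(x - 3)^4(x + 2) is the characteristic polynomial.

x - 3, x - 3, (x - 4)(x - 3)^2(x + 2)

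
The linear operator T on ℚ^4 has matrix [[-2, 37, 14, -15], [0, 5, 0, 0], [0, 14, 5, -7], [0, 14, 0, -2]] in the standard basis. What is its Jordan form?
The characteristic polynomial is det(xI - A) = (x - 5)^2(x + 2)^2, so the eigenvalues are -2 (algebraic multiplicity 2), 5 (algebraic multiplicity 2).

For λ = -2: rank(A + 2I) = 3, rank((A + 2I)^2) = 2. The eigenspace has dimension 4 - 3 = 1, so there is 1 Jordan block; the rank sequence gives block sizes [2].

For λ = 5: rank(A - 5I) = 2. The eigenspace has dimension 4 - 2 = 2, so there are 2 Jordan blocks; the rank sequence gives block sizes [1, 1].

Assembling the blocks gives the Jordan form J above.

J = [[-2, 1, 0, 0], [0, -2, 0, 0], [0, 0, 5, 0], [0, 0, 0, 5]]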